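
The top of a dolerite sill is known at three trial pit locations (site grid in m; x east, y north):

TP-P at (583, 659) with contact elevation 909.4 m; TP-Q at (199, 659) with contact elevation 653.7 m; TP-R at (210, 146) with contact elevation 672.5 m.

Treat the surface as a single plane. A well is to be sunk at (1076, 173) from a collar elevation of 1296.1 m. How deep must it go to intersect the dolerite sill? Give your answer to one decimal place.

Two edge vectors: TP-P→TP-Q = (-384, 0, -255.7), TP-P→TP-R = (-373, -513, -236.9).
Normal n = (TP-P→TP-Q) × (TP-P→TP-R) = (-131174.1, 4406.5, 196992).
So ∂z/∂x = −n_x/n_z = 0.665885 and ∂z/∂y = −n_y/n_z = −0.022369.
Intercept c from TP-P: 909.4 − 388.21 + 14.74 = 535.93.
At (1076, 173): z_contact = 716.49 − 3.87 + 535.93 = 1248.55 m.
Depth below ground = 1296.1 − 1248.55 = 47.5 m.

47.5 m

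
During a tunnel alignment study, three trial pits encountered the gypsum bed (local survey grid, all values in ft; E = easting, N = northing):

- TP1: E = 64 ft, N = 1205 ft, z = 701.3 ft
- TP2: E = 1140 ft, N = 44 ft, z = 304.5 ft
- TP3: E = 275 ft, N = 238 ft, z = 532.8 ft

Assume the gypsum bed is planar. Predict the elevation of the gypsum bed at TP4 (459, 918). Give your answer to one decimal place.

572.7 ft

Two edge vectors: TP1→TP2 = (1076, -1161, -396.8), TP1→TP3 = (211, -967, -168.5).
Normal n = (TP1→TP2) × (TP1→TP3) = (-188077.1, 97581.2, -795521).
So ∂z/∂E = −n_x/n_z = −0.236420 and ∂z/∂N = −n_y/n_z = 0.122663.
Intercept c from TP1: 701.3 + 15.13 − 147.81 = 568.62.
At (459, 918): z = −108.5 + 112.6 + 568.62 = 572.7 ft.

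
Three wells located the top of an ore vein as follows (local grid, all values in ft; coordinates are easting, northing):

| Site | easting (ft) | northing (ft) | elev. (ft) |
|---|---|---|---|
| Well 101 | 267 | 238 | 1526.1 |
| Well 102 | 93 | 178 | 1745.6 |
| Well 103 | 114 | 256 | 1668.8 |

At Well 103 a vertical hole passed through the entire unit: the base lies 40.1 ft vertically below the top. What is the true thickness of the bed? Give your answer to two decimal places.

25.17 ft

Two edge vectors: Well 101→Well 102 = (-174, -60, 219.5), Well 101→Well 103 = (-153, 18, 142.7).
Normal n = (Well 101→Well 102) × (Well 101→Well 103) = (-12513, -8753.7, -12312).
So ∂z/∂easting = −n_x/n_z = −1.01633 and ∂z/∂northing = −n_y/n_z = −0.71099.
|∇z| = √(a²+b²) = 1.24033, so dip δ = arctan(1.24033) = 51.12°.
True thickness = vertical thickness × cos δ = 40.1 × cos 51.12° = 25.17 ft.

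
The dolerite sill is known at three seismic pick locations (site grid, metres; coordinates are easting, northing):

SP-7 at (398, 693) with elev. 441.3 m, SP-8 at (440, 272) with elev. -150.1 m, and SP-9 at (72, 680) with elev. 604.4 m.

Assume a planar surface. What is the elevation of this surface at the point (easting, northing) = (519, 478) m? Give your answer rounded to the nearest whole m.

84 m

Let the plane be z = a·easting + b·northing + c.
SP-8−SP-7: 42a − 421b = −591.4;  SP-9−SP-7: −326a − 13b = 163.1.
Solving gives a = −0.55412, b = 1.34947.
Then c = 441.3 − a·398 − b·693 = −273.34.
At (519, 478): z = −287.6 + 645.0 − 273.34 = 84.1 m.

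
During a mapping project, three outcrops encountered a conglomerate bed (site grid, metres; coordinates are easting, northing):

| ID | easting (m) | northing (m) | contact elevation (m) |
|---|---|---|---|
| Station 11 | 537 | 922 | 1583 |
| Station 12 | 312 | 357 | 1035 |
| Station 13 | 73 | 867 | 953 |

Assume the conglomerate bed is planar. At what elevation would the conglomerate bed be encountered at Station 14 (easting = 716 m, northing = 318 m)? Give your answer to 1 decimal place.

1544.4 m

Let the plane be z = a·easting + b·northing + c.
Station 12−Station 11: −225a − 565b = −548;  Station 13−Station 11: −464a − 55b = −630.
Solving gives a = 1.30436, b = 0.45048.
Then c = 1583 − a·537 − b·922 = 467.22.
At (716, 318): z = 933.9 + 143.3 + 467.22 = 1544.4 m.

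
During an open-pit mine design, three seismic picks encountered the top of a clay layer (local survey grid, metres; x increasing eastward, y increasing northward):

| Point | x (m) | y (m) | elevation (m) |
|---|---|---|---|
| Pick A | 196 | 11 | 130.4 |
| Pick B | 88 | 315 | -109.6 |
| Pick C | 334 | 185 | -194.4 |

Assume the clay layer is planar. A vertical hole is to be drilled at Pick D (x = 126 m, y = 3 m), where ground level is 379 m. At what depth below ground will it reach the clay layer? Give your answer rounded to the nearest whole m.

174 m

Let the plane be z = a·x + b·y + c.
Pick B−Pick A: −108a + 304b = −240;  Pick C−Pick A: 138a + 174b = −324.8.
Solving gives a = −0.93802, b = −1.12272.
Then c = 130.4 − a·196 − b·11 = 326.60.
At (126, 3): z_contact = −118.2 − 3.4 + 326.60 = 205.0 m.
Depth below ground = 379 − 205.0 = 174 m.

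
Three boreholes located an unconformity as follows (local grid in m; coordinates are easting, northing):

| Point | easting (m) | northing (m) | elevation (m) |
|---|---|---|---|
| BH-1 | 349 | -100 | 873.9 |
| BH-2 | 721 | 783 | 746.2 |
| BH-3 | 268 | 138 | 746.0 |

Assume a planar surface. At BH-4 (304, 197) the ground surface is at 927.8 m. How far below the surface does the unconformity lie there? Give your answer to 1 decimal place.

Two edge vectors: BH-1→BH-2 = (372, 883, -127.7), BH-1→BH-3 = (-81, 238, -127.9).
Normal n = (BH-1→BH-2) × (BH-1→BH-3) = (-82543.1, 57922.5, 160059).
So ∂z/∂easting = −n_x/n_z = 0.51570 and ∂z/∂northing = −n_y/n_z = −0.36188.
Intercept c from BH-1: 873.9 − 179.98 − 36.19 = 657.73.
At (304, 197): z_contact = 156.77 − 71.29 + 657.73 = 743.21 m.
Depth below ground = 927.8 − 743.21 = 184.6 m.

184.6 m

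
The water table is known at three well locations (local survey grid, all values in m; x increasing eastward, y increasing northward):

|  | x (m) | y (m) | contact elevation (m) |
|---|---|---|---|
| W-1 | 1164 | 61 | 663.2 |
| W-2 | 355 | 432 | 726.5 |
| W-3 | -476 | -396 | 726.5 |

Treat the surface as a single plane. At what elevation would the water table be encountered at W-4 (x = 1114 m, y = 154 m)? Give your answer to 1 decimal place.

670.9 m

Two edge vectors: W-1→W-2 = (-809, 371, 63.3), W-1→W-3 = (-1640, -457, 63.3).
Normal n = (W-1→W-2) × (W-1→W-3) = (52412.4, -52602.3, 978153).
So ∂z/∂x = −n_x/n_z = −0.053583 and ∂z/∂y = −n_y/n_z = 0.053777.
Intercept c from W-1: 663.2 + 62.37 − 3.28 = 722.29.
At (1114, 154): z = −59.7 + 8.3 + 722.29 = 670.9 m.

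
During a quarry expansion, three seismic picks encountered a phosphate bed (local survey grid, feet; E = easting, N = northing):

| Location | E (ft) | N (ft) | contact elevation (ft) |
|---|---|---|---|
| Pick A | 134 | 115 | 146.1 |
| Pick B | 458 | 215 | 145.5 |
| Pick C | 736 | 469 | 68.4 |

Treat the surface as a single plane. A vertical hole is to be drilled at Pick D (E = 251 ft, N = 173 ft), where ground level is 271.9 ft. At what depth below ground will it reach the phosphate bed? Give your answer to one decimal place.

136.0 ft

Two edge vectors: Pick A→Pick B = (324, 100, -0.6), Pick A→Pick C = (602, 354, -77.7).
Normal n = (Pick A→Pick B) × (Pick A→Pick C) = (-7557.6, 24813.6, 54496).
So ∂z/∂E = −n_x/n_z = 0.13868 and ∂z/∂N = −n_y/n_z = −0.45533.
Intercept c from Pick A: 146.1 − 18.58 + 52.36 = 179.88.
At (251, 173): z_contact = 34.81 − 78.77 + 179.88 = 135.92 ft.
Depth below ground = 271.9 − 135.92 = 136.0 ft.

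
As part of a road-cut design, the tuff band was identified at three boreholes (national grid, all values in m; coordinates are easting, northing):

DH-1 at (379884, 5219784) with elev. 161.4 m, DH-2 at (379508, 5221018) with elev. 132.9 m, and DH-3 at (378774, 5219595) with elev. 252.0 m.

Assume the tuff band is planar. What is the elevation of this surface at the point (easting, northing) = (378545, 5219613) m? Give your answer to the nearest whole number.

268 m

Two edge vectors: DH-1→DH-2 = (-376, 1234, -28.5), DH-1→DH-3 = (-1110, -189, 90.6).
Normal n = (DH-1→DH-2) × (DH-1→DH-3) = (106413.9, 65700.6, 1440804).
So ∂z/∂easting = −n_x/n_z = −0.07385730 and ∂z/∂northing = −n_y/n_z = −0.04559996.
Intercept c from DH-1: 161.4 + 28057.21 + 238021.92 = 266240.53.
At (378545, 5219613): z = −27958.3 − 238014.1 + 266240.53 = 268.1 m.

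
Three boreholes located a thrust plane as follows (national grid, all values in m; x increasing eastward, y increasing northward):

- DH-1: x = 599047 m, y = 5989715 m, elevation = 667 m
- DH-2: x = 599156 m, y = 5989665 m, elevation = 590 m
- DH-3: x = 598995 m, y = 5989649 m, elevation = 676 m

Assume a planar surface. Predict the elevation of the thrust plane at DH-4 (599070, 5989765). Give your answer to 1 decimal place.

Let the plane be z = a·x + b·y + c.
DH-2−DH-1: 109a − 50b = −77;  DH-3−DH-1: −52a − 66b = 9.
Solving gives a = −0.564835614, b = 0.308658362.
Then c = 667 − a·599047 − b·5989715 = −1509745.54.
At (599070, 5989765): z = −338376.1 + 1848791.1 − 1509745.54 = 669.4 m.

669.4 m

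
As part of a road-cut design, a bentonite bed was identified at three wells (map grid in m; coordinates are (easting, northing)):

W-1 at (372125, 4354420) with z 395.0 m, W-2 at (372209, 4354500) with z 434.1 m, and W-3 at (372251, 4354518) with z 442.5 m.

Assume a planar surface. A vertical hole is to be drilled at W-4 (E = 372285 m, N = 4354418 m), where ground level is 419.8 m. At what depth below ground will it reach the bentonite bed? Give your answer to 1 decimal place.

Let the plane be z = a·E + b·N + c.
W-2−W-1: 84a + 80b = 39.1;  W-3−W-1: 126a + 98b = 47.5.
Solving gives a = −0.017207792, b = 0.506818182.
Then c = 395 − a·372125 − b·4354420 = −2200100.78.
At (372285, 4354418): z_contact = −6406.20 + 2206898.21 − 2200100.78 = 391.23 m.
Depth below ground = 419.8 − 391.23 = 28.6 m.

28.6 m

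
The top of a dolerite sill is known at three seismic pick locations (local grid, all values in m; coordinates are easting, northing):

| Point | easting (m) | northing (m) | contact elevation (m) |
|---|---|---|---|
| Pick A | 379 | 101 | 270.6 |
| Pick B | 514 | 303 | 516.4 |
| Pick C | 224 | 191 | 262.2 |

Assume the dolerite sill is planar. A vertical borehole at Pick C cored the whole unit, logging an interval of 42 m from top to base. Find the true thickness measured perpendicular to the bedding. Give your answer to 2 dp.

Let the plane be z = a·easting + b·northing + c.
Pick B−Pick A: 135a + 202b = 245.8;  Pick C−Pick A: −155a + 90b = −8.4.
Solving gives a = 0.54806, b = 0.85055.
|∇z| = √(a²+b²) = 1.01184, so dip δ = arctan(1.01184) = 45.34°.
True thickness = vertical thickness × cos δ = 42 × cos 45.34° = 29.52 m.

29.52 m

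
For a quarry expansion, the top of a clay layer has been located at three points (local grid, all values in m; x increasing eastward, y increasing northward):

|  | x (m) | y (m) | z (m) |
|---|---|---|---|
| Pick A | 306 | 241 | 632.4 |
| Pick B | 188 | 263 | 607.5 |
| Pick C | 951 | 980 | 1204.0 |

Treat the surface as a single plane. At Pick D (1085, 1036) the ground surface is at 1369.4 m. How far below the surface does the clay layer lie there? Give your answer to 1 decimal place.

96.1 m

Let the plane be z = a·x + b·y + c.
Pick B−Pick A: −118a + 22b = −24.9;  Pick C−Pick A: 645a + 739b = 571.6.
Solving gives a = 0.305510, b = 0.506828.
Then c = 632.4 − a·306 − b·241 = 416.77.
At (1085, 1036): z_contact = 331.48 + 525.07 + 416.77 = 1273.32 m.
Depth below ground = 1369.4 − 1273.32 = 96.1 m.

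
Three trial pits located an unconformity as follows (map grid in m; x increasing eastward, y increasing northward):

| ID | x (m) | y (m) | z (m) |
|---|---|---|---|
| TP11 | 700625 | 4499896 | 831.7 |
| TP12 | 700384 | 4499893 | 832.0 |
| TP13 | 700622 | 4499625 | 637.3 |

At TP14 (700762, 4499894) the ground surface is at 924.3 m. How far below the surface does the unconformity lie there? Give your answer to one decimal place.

95.4 m

Let the plane be z = a·x + b·y + c.
TP12−TP11: −241a − 3b = 0.3;  TP13−TP11: −3a − 271b = −194.4.
Solving gives a = −0.010175799, b = 0.717455821.
Then c = 831.7 − a·700625 − b·4499896 = −3220515.46.
At (700762, 4499894): z_contact = −7130.81 + 3228475.14 − 3220515.46 = 828.87 m.
Depth below ground = 924.3 − 828.87 = 95.4 m.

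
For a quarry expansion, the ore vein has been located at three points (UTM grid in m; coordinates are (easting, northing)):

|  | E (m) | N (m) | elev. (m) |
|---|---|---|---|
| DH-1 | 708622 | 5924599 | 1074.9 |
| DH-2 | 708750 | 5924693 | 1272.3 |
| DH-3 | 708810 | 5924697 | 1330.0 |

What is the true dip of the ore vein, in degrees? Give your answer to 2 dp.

Two edge vectors: DH-1→DH-2 = (128, 94, 197.4), DH-1→DH-3 = (188, 98, 255.1).
Normal n = (DH-1→DH-2) × (DH-1→DH-3) = (4634.2, 4458.4, -5128).
So ∂z/∂E = −n_x/n_z = 0.90371 and ∂z/∂N = −n_y/n_z = 0.86942.
Gradient magnitude |∇z| = √(a² + b²) = √(0.81668 + 0.75590) = 1.25403.
True dip = arctan(1.25403) = 51.43°, dipping toward SW (azimuth ≈ 226°).

51.43°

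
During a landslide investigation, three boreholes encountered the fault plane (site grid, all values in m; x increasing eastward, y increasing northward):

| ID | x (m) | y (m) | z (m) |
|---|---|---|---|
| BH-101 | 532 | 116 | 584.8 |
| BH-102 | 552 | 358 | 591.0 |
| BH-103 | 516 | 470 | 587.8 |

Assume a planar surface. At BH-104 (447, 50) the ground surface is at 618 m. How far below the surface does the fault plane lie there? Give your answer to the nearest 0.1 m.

45.6 m

Let the plane be z = a·x + b·y + c.
BH-102−BH-101: 20a + 242b = 6.2;  BH-103−BH-101: −16a + 354b = 3.
Solving gives a = 0.13411, b = 0.01454.
Then c = 584.8 − a·532 − b·116 = 511.77.
At (447, 50): z_contact = 59.95 + 0.73 + 511.77 = 572.44 m.
Depth below ground = 618 − 572.44 = 45.6 m.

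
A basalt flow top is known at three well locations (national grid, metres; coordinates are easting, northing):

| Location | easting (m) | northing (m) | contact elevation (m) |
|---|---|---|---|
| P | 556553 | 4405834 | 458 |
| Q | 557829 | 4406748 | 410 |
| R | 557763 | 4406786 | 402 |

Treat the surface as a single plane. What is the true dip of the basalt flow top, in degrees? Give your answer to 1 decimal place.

7.6°

Let the plane be z = a·easting + b·northing + c.
Q−P: 1276a + 914b = −48;  R−P: 1210a + 952b = −56.
Solving gives a = 0.05044, b = −0.12293.
Gradient magnitude |∇z| = √(a² + b²) = √(0.00254 + 0.01511) = 0.13287.
True dip = arctan(0.13287) = 7.6°, dipping toward NNW (azimuth ≈ 338°).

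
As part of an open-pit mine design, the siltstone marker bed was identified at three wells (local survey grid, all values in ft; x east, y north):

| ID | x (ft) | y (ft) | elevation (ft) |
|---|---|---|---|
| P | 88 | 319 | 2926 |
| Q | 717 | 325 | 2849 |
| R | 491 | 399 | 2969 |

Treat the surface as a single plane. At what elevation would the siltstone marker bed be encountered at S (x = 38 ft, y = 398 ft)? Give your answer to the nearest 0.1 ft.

3028.5 ft

Let the plane be z = a·x + b·y + c.
Q−P: 629a + 6b = −77;  R−P: 403a + 80b = 43.
Solving gives a = −0.13398, b = 1.21243.
Then c = 2926 − a·88 − b·319 = 2551.02.
At (38, 398): z = −5.1 + 482.5 + 2551.02 = 3028.5 ft.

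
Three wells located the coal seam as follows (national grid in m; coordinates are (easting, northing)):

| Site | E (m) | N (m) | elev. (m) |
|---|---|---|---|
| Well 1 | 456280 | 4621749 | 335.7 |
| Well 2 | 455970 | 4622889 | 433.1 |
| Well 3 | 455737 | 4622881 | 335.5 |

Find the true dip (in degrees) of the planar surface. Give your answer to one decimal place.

Let the plane be z = a·E + b·N + c.
Well 2−Well 1: −310a + 1140b = 97.4;  Well 3−Well 1: −543a + 1132b = −0.2.
Solving gives a = 0.41210, b = 0.19750.
Gradient magnitude |∇z| = √(a² + b²) = √(0.16983 + 0.03901) = 0.45699.
True dip = arctan(0.45699) = 24.6°, dipping toward WSW (azimuth ≈ 244°).

24.6°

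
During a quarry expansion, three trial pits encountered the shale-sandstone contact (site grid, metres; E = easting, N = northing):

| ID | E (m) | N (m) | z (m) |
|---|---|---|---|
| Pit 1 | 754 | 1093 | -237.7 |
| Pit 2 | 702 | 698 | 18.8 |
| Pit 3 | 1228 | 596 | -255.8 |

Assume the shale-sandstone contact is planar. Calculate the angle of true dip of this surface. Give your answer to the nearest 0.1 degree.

40.3°

Let the plane be z = a·E + b·N + c.
Pit 2−Pit 1: −52a − 395b = 256.5;  Pit 3−Pit 1: 474a − 497b = −18.1.
Solving gives a = −0.63185, b = −0.56619.
Gradient magnitude |∇z| = √(a² + b²) = √(0.39923 + 0.32057) = 0.84841.
True dip = arctan(0.84841) = 40.3°, dipping toward NE (azimuth ≈ 048°).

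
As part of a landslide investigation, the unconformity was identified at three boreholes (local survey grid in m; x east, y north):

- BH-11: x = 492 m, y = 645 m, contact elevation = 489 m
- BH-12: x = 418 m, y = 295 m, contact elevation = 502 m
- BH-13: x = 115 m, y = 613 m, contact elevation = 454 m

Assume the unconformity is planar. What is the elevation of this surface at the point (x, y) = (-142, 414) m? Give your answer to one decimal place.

440.4 m

Two edge vectors: BH-11→BH-12 = (-74, -350, 13), BH-11→BH-13 = (-377, -32, -35).
Normal n = (BH-11→BH-12) × (BH-11→BH-13) = (12666, -7491, -129582).
So ∂z/∂x = −n_x/n_z = 0.09775 and ∂z/∂y = −n_y/n_z = −0.05781.
Intercept c from BH-11: 489 − 48.09 + 37.29 = 478.20.
At (-142, 414): z = −13.9 − 23.9 + 478.20 = 440.4 m.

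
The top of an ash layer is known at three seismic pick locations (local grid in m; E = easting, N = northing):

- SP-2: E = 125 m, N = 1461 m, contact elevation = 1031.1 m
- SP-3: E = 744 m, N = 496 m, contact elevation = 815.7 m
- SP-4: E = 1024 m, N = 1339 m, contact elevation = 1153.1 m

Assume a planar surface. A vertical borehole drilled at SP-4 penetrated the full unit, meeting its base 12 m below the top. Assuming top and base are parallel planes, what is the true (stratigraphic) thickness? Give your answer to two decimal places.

11.20 m

Two edge vectors: SP-2→SP-3 = (619, -965, -215.4), SP-2→SP-4 = (899, -122, 122).
Normal n = (SP-2→SP-3) × (SP-2→SP-4) = (-144008.8, -269162.6, 792017).
So ∂z/∂E = −n_x/n_z = 0.18183 and ∂z/∂N = −n_y/n_z = 0.33984.
|∇z| = √(a²+b²) = 0.38543, so dip δ = arctan(0.38543) = 21.08°.
True thickness = vertical thickness × cos δ = 12 × cos 21.08° = 11.20 m.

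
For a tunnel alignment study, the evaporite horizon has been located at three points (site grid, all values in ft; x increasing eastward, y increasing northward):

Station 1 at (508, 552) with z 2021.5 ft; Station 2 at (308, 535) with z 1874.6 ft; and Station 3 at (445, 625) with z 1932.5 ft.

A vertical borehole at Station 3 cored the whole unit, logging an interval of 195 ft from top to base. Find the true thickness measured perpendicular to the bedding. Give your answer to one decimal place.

Let the plane be z = a·x + b·y + c.
Station 2−Station 1: −200a − 17b = −146.9;  Station 3−Station 1: −63a + 73b = −89.
Solving gives a = 0.78085, b = −0.54529.
|∇z| = √(a²+b²) = 0.95240, so dip δ = arctan(0.95240) = 43.60°.
True thickness = vertical thickness × cos δ = 195 × cos 43.60° = 141.2 ft.

141.2 ft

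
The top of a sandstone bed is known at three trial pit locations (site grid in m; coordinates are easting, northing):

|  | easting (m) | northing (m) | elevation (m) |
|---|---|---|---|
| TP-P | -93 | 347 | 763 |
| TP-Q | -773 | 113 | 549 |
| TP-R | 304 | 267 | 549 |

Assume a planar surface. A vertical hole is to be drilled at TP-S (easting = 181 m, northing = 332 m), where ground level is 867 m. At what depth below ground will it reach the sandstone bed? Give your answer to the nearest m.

189 m

Let the plane be z = a·easting + b·northing + c.
TP-Q−TP-P: −680a − 234b = −214;  TP-R−TP-P: 397a − 80b = −214.
Solving gives a = −0.22374, b = 1.56471.
Then c = 763 − a·-93 − b·347 = 199.24.
At (181, 332): z_contact = −40.5 + 519.5 + 199.24 = 678.2 m.
Depth below ground = 867 − 678.2 = 189 m.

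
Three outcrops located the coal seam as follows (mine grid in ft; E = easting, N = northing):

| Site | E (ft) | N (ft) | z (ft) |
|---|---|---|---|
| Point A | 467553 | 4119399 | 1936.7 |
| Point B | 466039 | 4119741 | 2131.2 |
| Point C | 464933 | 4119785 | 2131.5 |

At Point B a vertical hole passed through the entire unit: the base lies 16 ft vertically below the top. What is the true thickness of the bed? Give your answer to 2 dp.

13.17 ft

Let the plane be z = a·E + b·N + c.
Point B−Point A: −1514a + 342b = 194.5;  Point C−Point A: −2620a + 386b = 194.8.
Solving gives a = 0.02713, b = 0.68883.
|∇z| = √(a²+b²) = 0.68936, so dip δ = arctan(0.68936) = 34.58°.
True thickness = vertical thickness × cos δ = 16 × cos 34.58° = 13.17 ft.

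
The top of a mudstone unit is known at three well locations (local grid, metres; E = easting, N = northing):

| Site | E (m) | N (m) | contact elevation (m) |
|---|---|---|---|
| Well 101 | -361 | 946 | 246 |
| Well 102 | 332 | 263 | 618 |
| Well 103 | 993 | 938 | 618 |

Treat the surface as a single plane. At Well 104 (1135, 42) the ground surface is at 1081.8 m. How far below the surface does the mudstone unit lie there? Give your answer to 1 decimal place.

185.3 m

Two edge vectors: Well 101→Well 102 = (693, -683, 372), Well 101→Well 103 = (1354, -8, 372).
Normal n = (Well 101→Well 102) × (Well 101→Well 103) = (-251100, 245892, 919238).
So ∂z/∂E = −n_x/n_z = 0.273161 and ∂z/∂N = −n_y/n_z = −0.267495.
Intercept c from Well 101: 246 + 98.61 + 253.05 = 597.66.
At (1135, 42): z_contact = 310.04 − 11.23 + 597.66 = 896.46 m.
Depth below ground = 1081.8 − 896.46 = 185.3 m.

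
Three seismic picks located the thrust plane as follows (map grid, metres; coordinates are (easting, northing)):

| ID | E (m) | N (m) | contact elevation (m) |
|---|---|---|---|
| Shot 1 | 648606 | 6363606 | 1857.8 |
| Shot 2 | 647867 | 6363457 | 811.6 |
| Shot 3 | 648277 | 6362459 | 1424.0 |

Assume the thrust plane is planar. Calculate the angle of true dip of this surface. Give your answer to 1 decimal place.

Two edge vectors: Shot 1→Shot 2 = (-739, -149, -1046.2), Shot 1→Shot 3 = (-329, -1147, -433.8).
Normal n = (Shot 1→Shot 2) × (Shot 1→Shot 3) = (-1135355.2, 23621.6, 798612).
So ∂z/∂E = −n_x/n_z = 1.42166 and ∂z/∂N = −n_y/n_z = −0.02958.
Gradient magnitude |∇z| = √(a² + b²) = √(2.02112 + 0.00087) = 1.42197.
True dip = arctan(1.42197) = 54.9°, dipping toward W (azimuth ≈ 271°).

54.9°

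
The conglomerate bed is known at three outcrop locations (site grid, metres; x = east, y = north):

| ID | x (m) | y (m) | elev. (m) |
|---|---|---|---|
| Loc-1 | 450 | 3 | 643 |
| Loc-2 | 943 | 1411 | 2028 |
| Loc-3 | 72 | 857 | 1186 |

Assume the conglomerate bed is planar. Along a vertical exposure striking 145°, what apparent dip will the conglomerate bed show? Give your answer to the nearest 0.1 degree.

Two edge vectors: Loc-1→Loc-2 = (493, 1408, 1385), Loc-1→Loc-3 = (-378, 854, 543).
Normal n = (Loc-1→Loc-2) × (Loc-1→Loc-3) = (-418246, -791229, 953246).
So ∂z/∂x = −n_x/n_z = 0.43876 and ∂z/∂y = −n_y/n_z = 0.83004.
Unit vector along 145° is (sin 145°, cos 145°) = (0.5736, -0.8192).
Slope in that direction = a·(0.5736) + b·(-0.8192) = −0.42826.
Apparent dip = arctan|0.42826| = 23.2° (true dip is 43.2°, so apparent ≤ true as expected).

23.2°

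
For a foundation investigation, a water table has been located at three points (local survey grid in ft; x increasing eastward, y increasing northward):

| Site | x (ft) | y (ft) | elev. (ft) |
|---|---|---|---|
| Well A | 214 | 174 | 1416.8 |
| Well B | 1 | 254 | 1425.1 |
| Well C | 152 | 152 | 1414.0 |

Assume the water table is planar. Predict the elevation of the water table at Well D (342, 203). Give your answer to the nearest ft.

Two edge vectors: Well A→Well B = (-213, 80, 8.3), Well A→Well C = (-62, -22, -2.8).
Normal n = (Well A→Well B) × (Well A→Well C) = (-41.4, -1111, 9646).
So ∂z/∂x = −n_x/n_z = 0.00429 and ∂z/∂y = −n_y/n_z = 0.11518.
Intercept c from Well A: 1416.8 − 0.92 − 20.04 = 1395.84.
At (342, 203): z = 1.5 + 23.4 + 1395.84 = 1420.7 ft.

1421 ft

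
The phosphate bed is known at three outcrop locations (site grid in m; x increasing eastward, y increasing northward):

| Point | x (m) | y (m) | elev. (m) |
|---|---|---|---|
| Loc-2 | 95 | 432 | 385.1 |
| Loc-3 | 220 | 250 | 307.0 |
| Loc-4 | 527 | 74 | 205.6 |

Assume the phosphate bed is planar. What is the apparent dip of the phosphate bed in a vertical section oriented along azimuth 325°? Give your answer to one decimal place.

Let the plane be z = a·x + b·y + c.
Loc-3−Loc-2: 125a − 182b = −78.1;  Loc-4−Loc-2: 432a − 358b = −179.5.
Solving gives a = −0.13902, b = 0.33364.
Unit vector along 325° is (sin 325°, cos 325°) = (-0.5736, 0.8192).
Slope in that direction = a·(-0.5736) + b·(0.8192) = 0.35304.
Apparent dip = arctan|0.35304| = 19.4° (true dip is 19.9°, so apparent ≤ true as expected).

19.4°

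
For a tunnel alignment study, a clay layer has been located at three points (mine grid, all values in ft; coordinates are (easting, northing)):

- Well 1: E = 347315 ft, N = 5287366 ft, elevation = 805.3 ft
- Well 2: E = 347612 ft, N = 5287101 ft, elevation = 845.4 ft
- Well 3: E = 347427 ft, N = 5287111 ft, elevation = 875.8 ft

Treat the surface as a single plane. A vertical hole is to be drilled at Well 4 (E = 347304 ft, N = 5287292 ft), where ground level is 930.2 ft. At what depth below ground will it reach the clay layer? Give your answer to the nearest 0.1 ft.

96.5 ft

Two edge vectors: Well 1→Well 2 = (297, -265, 40.1), Well 1→Well 3 = (112, -255, 70.5).
Normal n = (Well 1→Well 2) × (Well 1→Well 3) = (-8457, -16447.3, -46055).
So ∂z/∂E = −n_x/n_z = −0.183628271 and ∂z/∂N = −n_y/n_z = −0.357123005.
Intercept c from Well 1: 805.3 + 63776.85 + 1888240.03 = 1952822.19.
At (347304, 5287292): z_contact = −63774.83 − 1888213.61 + 1952822.19 = 833.75 ft.
Depth below ground = 930.2 − 833.75 = 96.5 ft.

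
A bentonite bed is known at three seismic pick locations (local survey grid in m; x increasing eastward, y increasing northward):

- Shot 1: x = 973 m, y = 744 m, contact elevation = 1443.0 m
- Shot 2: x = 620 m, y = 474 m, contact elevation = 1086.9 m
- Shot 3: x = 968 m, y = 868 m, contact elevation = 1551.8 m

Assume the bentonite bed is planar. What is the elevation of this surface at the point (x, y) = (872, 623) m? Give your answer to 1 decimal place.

1302.1 m

Let the plane be z = a·x + b·y + c.
Shot 2−Shot 1: −353a − 270b = −356.1;  Shot 3−Shot 1: −5a + 124b = 108.8.
Solving gives a = 0.32757, b = 0.89063.
Then c = 1443 − a·973 − b·744 = 461.65.
At (872, 623): z = 285.6 + 554.9 + 461.65 = 1302.1 m.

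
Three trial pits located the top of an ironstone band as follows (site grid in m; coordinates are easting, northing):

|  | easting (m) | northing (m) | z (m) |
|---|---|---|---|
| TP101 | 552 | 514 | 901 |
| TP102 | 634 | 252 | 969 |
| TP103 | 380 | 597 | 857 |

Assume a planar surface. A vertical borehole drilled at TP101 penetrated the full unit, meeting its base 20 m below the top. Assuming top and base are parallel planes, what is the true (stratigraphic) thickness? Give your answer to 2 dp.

19.35 m

Let the plane be z = a·easting + b·northing + c.
TP102−TP101: 82a − 262b = 68;  TP103−TP101: −172a + 83b = −44.
Solving gives a = 0.15380, b = −0.21141.
|∇z| = √(a²+b²) = 0.26143, so dip δ = arctan(0.26143) = 14.65°.
True thickness = vertical thickness × cos δ = 20 × cos 14.65° = 19.35 m.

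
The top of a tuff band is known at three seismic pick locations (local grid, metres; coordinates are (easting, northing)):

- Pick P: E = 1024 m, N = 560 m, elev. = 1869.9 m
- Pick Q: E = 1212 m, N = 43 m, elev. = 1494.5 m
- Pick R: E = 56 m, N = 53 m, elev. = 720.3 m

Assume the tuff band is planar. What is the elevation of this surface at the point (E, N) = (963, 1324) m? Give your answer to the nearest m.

Two edge vectors: Pick P→Pick Q = (188, -517, -375.4), Pick P→Pick R = (-968, -507, -1149.6).
Normal n = (Pick P→Pick Q) × (Pick P→Pick R) = (404015.4, 579512, -595772).
So ∂z/∂E = −n_x/n_z = 0.67814 and ∂z/∂N = −n_y/n_z = 0.97271.
Intercept c from Pick P: 1869.9 − 694.41 − 544.72 = 630.77.
At (963, 1324): z = 653.0 + 1287.9 + 630.77 = 2571.7 m.

2572 m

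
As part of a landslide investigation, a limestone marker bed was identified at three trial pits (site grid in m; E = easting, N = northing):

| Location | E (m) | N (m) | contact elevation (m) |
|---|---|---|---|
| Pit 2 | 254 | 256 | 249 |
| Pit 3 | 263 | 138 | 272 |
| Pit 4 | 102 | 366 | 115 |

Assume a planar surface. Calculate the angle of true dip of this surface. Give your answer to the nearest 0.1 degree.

Let the plane be z = a·E + b·N + c.
Pit 3−Pit 2: 9a − 118b = 23;  Pit 4−Pit 2: −152a + 110b = −134.
Solving gives a = 0.78378, b = −0.13514.
Gradient magnitude |∇z| = √(a² + b²) = √(0.61432 + 0.01826) = 0.79535.
True dip = arctan(0.79535) = 38.5°, dipping toward W (azimuth ≈ 280°).

38.5°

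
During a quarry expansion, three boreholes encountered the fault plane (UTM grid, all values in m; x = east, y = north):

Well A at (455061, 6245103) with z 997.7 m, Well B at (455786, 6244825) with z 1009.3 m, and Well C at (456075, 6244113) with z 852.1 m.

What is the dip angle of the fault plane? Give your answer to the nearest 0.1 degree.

Two edge vectors: Well A→Well B = (725, -278, 11.6), Well A→Well C = (1014, -990, -145.6).
Normal n = (Well A→Well B) × (Well A→Well C) = (51960.8, 117322.4, -435858).
So ∂z/∂x = −n_x/n_z = 0.11921 and ∂z/∂y = −n_y/n_z = 0.26918.
Gradient magnitude |∇z| = √(a² + b²) = √(0.01421 + 0.07246) = 0.29439.
True dip = arctan(0.29439) = 16.4°, dipping toward SSW (azimuth ≈ 204°).

16.4°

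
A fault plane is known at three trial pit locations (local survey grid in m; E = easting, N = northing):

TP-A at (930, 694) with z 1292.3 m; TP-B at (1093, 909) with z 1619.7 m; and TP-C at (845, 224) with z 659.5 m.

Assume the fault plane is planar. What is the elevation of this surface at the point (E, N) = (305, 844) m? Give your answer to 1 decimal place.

Let the plane be z = a·E + b·N + c.
TP-B−TP-A: 163a + 215b = 327.4;  TP-C−TP-A: −85a − 470b = −632.8.
Solving gives a = 0.305580, b = 1.291119.
Then c = 1292.3 − a·930 − b·694 = 112.07.
At (305, 844): z = 93.2 + 1089.7 + 112.07 = 1295.0 m.

1295.0 m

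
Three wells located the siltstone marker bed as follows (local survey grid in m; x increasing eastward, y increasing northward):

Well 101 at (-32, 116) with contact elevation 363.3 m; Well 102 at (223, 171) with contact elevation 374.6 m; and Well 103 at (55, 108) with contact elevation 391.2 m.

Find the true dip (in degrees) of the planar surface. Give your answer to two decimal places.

Let the plane be z = a·x + b·y + c.
Well 102−Well 101: 255a + 55b = 11.3;  Well 103−Well 101: 87a − 8b = 27.9.
Solving gives a = 0.23808, b = −0.89837.
Gradient magnitude |∇z| = √(a² + b²) = √(0.05668 + 0.80708) = 0.92939.
True dip = arctan(0.92939) = 42.90°, dipping toward NNW (azimuth ≈ 345°).

42.90°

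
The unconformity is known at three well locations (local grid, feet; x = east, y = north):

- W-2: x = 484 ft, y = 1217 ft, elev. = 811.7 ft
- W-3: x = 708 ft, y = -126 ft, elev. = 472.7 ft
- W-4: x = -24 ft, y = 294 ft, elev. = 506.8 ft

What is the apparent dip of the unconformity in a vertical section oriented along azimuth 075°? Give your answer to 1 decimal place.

9.9°

Let the plane be z = a·x + b·y + c.
W-3−W-2: 224a − 1343b = −339;  W-4−W-2: −508a − 923b = −304.9.
Solving gives a = 0.10864, b = 0.27054.
Unit vector along 075° is (sin 75°, cos 75°) = (0.9659, 0.2588).
Slope in that direction = a·(0.9659) + b·(0.2588) = 0.17496.
Apparent dip = arctan|0.17496| = 9.9° (true dip is 16.3°, so apparent ≤ true as expected).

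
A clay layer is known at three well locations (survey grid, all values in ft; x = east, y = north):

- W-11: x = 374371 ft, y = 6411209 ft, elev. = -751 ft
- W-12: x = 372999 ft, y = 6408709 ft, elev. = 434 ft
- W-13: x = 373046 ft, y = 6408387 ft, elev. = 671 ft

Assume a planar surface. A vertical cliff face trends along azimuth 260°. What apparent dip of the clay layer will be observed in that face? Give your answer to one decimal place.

14.2°

Two edge vectors: W-11→W-12 = (-1372, -2500, 1185), W-11→W-13 = (-1325, -2822, 1422).
Normal n = (W-11→W-12) × (W-11→W-13) = (-210930, 380859, 559284).
So ∂z/∂x = −n_x/n_z = 0.37714 and ∂z/∂y = −n_y/n_z = −0.68098.
Unit vector along 260° is (sin 260°, cos 260°) = (-0.9848, -0.1736).
Slope in that direction = a·(-0.9848) + b·(-0.1736) = −0.25316.
Apparent dip = arctan|0.25316| = 14.2° (true dip is 37.9°, so apparent ≤ true as expected).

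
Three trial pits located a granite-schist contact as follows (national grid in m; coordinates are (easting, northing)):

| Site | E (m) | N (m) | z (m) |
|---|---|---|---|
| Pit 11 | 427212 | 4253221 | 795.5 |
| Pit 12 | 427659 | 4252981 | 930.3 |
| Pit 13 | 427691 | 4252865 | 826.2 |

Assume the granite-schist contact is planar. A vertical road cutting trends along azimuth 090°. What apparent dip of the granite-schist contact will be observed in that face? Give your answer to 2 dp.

Two edge vectors: Pit 11→Pit 12 = (447, -240, 134.8), Pit 11→Pit 13 = (479, -356, 30.7).
Normal n = (Pit 11→Pit 12) × (Pit 11→Pit 13) = (40620.8, 50846.3, -44172).
So ∂z/∂E = −n_x/n_z = 0.91961 and ∂z/∂N = −n_y/n_z = 1.15110.
Unit vector along 090° is (sin 90°, cos 90°) = (1.0000, 0.0000).
Slope in that direction = a·(1.0000) + b·(0.0000) = 0.91961.
Apparent dip = arctan|0.91961| = 42.60° (true dip is 55.8°, so apparent ≤ true as expected).

42.60°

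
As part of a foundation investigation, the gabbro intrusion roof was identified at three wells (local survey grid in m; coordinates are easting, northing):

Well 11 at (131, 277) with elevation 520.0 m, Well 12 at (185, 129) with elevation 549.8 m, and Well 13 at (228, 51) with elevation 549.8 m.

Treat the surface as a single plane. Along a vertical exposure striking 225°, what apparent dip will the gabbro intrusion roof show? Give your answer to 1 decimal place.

Two edge vectors: Well 11→Well 12 = (54, -148, 29.8), Well 11→Well 13 = (97, -226, 29.8).
Normal n = (Well 11→Well 12) × (Well 11→Well 13) = (2324.4, 1281.4, 2152).
So ∂z/∂easting = −n_x/n_z = −1.08011 and ∂z/∂northing = −n_y/n_z = −0.59545.
Unit vector along 225° is (sin 225°, cos 225°) = (-0.7071, -0.7071).
Slope in that direction = a·(-0.7071) + b·(-0.7071) = 1.18480.
Apparent dip = arctan|1.18480| = 49.8° (true dip is 51.0°, so apparent ≤ true as expected).

49.8°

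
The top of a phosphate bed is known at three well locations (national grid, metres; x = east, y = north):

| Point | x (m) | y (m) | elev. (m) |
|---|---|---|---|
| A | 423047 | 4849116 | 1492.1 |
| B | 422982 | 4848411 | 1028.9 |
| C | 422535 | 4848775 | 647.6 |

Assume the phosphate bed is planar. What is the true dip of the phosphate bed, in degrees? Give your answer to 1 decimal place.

54.4°

Let the plane be z = a·x + b·y + c.
B−A: −65a − 705b = −463.2;  C−A: −512a − 341b = −844.5.
Solving gives a = 1.29111, b = 0.53798.
Gradient magnitude |∇z| = √(a² + b²) = √(1.66696 + 0.28943) = 1.39871.
True dip = arctan(1.39871) = 54.4°, dipping toward WSW (azimuth ≈ 247°).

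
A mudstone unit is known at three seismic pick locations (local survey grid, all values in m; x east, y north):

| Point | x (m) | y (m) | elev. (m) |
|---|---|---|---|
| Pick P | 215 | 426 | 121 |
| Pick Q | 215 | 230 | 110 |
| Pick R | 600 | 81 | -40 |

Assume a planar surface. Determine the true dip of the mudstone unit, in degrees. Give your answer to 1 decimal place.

Two edge vectors: Pick P→Pick Q = (0, -196, -11), Pick P→Pick R = (385, -345, -161).
Normal n = (Pick P→Pick Q) × (Pick P→Pick R) = (27761, -4235, 75460).
So ∂z/∂x = −n_x/n_z = −0.36789 and ∂z/∂y = −n_y/n_z = 0.05612.
Gradient magnitude |∇z| = √(a² + b²) = √(0.13534 + 0.00315) = 0.37215.
True dip = arctan(0.37215) = 20.4°, dipping toward E (azimuth ≈ 099°).

20.4°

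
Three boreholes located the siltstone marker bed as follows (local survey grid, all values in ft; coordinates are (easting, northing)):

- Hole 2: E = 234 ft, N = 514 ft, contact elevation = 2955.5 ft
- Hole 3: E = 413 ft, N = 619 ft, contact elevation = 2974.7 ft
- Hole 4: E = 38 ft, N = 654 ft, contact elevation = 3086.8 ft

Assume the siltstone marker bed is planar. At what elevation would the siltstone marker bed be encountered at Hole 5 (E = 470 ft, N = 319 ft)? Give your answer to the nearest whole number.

Let the plane be z = a·E + b·N + c.
Hole 3−Hole 2: 179a + 105b = 19.2;  Hole 4−Hole 2: −196a + 140b = 131.3.
Solving gives a = −0.24317, b = 0.59741.
Then c = 2955.5 − a·234 − b·514 = 2705.33.
At (470, 319): z = −114.3 + 190.6 + 2705.33 = 2781.6 ft.

2782 ft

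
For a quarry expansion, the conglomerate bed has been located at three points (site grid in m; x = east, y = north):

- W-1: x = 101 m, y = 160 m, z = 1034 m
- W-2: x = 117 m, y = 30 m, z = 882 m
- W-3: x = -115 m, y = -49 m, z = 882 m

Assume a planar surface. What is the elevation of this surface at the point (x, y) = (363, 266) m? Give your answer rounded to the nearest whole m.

1053 m

Let the plane be z = a·x + b·y + c.
W-2−W-1: 16a − 130b = −152;  W-3−W-1: −216a − 209b = −152.
Solving gives a = −0.38213, b = 1.12220.
Then c = 1034 − a·101 − b·160 = 893.04.
At (363, 266): z = −138.7 + 298.5 + 893.04 = 1052.8 m.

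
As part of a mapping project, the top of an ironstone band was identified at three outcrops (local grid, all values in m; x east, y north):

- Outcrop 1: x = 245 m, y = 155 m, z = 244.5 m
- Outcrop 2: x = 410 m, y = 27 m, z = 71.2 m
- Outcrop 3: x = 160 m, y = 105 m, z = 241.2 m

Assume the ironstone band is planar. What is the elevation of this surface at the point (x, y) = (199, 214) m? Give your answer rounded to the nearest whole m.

Let the plane be z = a·x + b·y + c.
Outcrop 2−Outcrop 1: 165a − 128b = −173.3;  Outcrop 3−Outcrop 1: −85a − 50b = −3.3.
Solving gives a = −0.43087, b = 0.79848.
Then c = 244.5 − a·245 − b·155 = 226.30.
At (199, 214): z = −85.7 + 170.9 + 226.30 = 311.4 m.

311 m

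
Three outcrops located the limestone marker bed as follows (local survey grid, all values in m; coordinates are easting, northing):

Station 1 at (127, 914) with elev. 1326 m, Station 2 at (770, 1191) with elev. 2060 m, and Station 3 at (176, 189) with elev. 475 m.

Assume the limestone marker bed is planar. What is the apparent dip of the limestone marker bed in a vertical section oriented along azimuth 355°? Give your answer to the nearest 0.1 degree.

Let the plane be z = a·easting + b·northing + c.
Station 2−Station 1: 643a + 277b = 734;  Station 3−Station 1: 49a − 725b = −851.
Solving gives a = 0.61787, b = 1.21555.
Unit vector along 355° is (sin 355°, cos 355°) = (-0.0872, 0.9962).
Slope in that direction = a·(-0.0872) + b·(0.9962) = 1.15708.
Apparent dip = arctan|1.15708| = 49.2° (true dip is 53.7°, so apparent ≤ true as expected).

49.2°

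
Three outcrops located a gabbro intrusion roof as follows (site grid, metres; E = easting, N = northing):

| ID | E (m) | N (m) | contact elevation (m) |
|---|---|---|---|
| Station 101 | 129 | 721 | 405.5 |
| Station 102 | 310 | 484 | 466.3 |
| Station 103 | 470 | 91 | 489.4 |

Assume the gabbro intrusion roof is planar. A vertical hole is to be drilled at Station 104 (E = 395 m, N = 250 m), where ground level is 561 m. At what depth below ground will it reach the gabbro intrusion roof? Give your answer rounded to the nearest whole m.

87 m

Let the plane be z = a·E + b·N + c.
Station 102−Station 101: 181a − 237b = 60.8;  Station 103−Station 101: 341a − 630b = 83.9.
Solving gives a = 0.55459, b = 0.16701.
Then c = 405.5 − a·129 − b·721 = 213.54.
At (395, 250): z_contact = 219.1 + 41.8 + 213.54 = 474.4 m.
Depth below ground = 561 − 474.4 = 87 m.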